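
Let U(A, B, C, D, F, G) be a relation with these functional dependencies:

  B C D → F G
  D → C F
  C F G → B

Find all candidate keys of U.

Attributes A, D never appear on any right-hand side, so every candidate key must contain {A, D}.
{A, D}⁺ = {A, C, D, F}, which is not all of the schema, so we must add further attributes.
{A, B, D}⁺: D→CF adds C, F; BCD→FG adds G → {A, B, C, D, F, G}. Minimal: {B, D}⁺ = {B, C, D, F, G}; {A, D}⁺ = {A, C, D, F}; {A, B}⁺ = {A, B} — none reach the full schema.
{A, D, G}⁺: D→CF adds C, F; CFG→B adds B → {A, B, C, D, F, G}. Minimal: {D, G}⁺ = {B, C, D, F, G}; {A, G}⁺ = {A, G}; {A, D}⁺ = {A, C, D, F} — none reach the full schema.

{A, B, D}, {A, D, G}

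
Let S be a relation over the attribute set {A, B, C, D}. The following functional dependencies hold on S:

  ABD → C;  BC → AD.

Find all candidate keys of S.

BC, ABD

{B, C}⁺: BC→AD adds A, D → {A, B, C, D}. Minimal: {C}⁺ = {C}; {B}⁺ = {B} — none reach the full schema.
{A, B, D}⁺: ABD→C adds C → {A, B, C, D}. Minimal: {B, D}⁺ = {B, D}; {A, D}⁺ = {A, D}; {A, B}⁺ = {A, B} — none reach the full schema.
Any other superkey contains one of these as a subset, so there are no further candidate keys.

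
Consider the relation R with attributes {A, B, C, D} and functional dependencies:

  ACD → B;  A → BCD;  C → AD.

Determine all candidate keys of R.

{A}, {C}

{A}⁺: A→BCD adds B, C, D → {A, B, C, D}.
{C}⁺: C→AD adds A, D; ACD→B adds B → {A, B, C, D}.
Any other superkey contains one of these as a subset, so there are no further candidate keys.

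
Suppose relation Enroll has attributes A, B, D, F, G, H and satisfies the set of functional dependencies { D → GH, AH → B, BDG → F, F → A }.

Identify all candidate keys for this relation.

{A, D}, {B, D}, {D, F}

Attribute D never appears on the right-hand side of any dependency, so D must belong to every candidate key.
{D}⁺ = {D, G, H}, which is not all of the schema, so we must add further attributes.
{A, D}⁺: D→GH adds G, H; AH→B adds B; BDG→F adds F → {A, B, D, F, G, H}.
{B, D}⁺: D→GH adds G, H; BDG→F adds F; F→A adds A → {A, B, D, F, G, H}.
{D, F}⁺: D→GH adds G, H; F→A adds A; AH→B adds B → {A, B, D, F, G, H}.
Any other superkey contains one of these as a subset, so there are no further candidate keys.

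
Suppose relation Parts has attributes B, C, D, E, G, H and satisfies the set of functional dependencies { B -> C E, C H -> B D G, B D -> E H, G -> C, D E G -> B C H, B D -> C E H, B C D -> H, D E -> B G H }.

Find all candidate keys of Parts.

{B, D}⁺: B→CE adds C, E; BD→EH adds H; DE→BGH adds G → {B, C, D, E, G, H}. Minimal: {D}⁺ = {D}; {B}⁺ = {B, C, E} — none reach the full schema.
{B, H}⁺: B→CE adds C, E; CH→BDG adds D, G → {B, C, D, E, G, H}. Minimal: {H}⁺ = {H}; {B}⁺ = {B, C, E} — none reach the full schema.
{C, H}⁺: CH→BDG adds B, D, G; BD→EH adds E → {B, C, D, E, G, H}. Minimal: {H}⁺ = {H}; {C}⁺ = {C} — none reach the full schema.
{D, E}⁺: DE→BGH adds B, G, H; B→CE adds C → {B, C, D, E, G, H}. Minimal: {E}⁺ = {E}; {D}⁺ = {D} — none reach the full schema.
{G, H}⁺: G→C adds C; CH→BDG adds B, D; BD→EH adds E → {B, C, D, E, G, H}. Minimal: {H}⁺ = {H}; {G}⁺ = {C, G} — none reach the full schema.

{B, D}, {B, H}, {C, H}, {D, E}, {G, H}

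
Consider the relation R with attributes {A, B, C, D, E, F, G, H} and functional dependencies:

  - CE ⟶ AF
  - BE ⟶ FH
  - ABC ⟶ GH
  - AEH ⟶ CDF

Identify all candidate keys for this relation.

(A, B, E), (B, C, E)

Attributes B, E never appear on any right-hand side, so every candidate key must contain {B, E}.
{B, E}⁺ = {B, E, F, H}, which is not all of the schema, so we must add further attributes.
{A, B, E}⁺: BE→FH adds F, H; AEH→CDF adds C, D; ABC→GH adds G → {A, B, C, D, E, F, G, H}. Minimal: {B, E}⁺ = {B, E, F, H}; {A, E}⁺ = {A, E}; {A, B}⁺ = {A, B} — none reach the full schema.
{B, C, E}⁺: CE→AF adds A, F; BE→FH adds H; ABC→GH adds G; AEH→CDF adds D → {A, B, C, D, E, F, G, H}. Minimal: {C, E}⁺ = {A, C, E, F}; {B, E}⁺ = {B, E, F, H}; {B, C}⁺ = {B, C} — none reach the full schema.
Any other superkey contains one of these as a subset, so there are no further candidate keys.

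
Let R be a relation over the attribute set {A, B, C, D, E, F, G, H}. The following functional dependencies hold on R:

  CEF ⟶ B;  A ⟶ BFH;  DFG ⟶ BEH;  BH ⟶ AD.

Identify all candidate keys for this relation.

ACG, BCGH, CDFG, CEFGH

{A, C, G}⁺: A→BFH adds B, F, H; BH→AD adds D; DFG→BEH adds E → {A, B, C, D, E, F, G, H}.
{B, C, G, H}⁺: BH→AD adds A, D; A→BFH adds F; DFG→BEH adds E → {A, B, C, D, E, F, G, H}.
{C, D, F, G}⁺: DFG→BEH adds B, E, H; BH→AD adds A → {A, B, C, D, E, F, G, H}.
{C, E, F, G, H}⁺: CEF→B adds B; BH→AD adds A, D → {A, B, C, D, E, F, G, H}.
Any other superkey contains one of these as a subset, so there are no further candidate keys.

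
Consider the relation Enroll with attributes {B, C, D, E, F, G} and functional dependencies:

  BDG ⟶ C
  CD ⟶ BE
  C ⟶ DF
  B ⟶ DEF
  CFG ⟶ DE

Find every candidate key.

{B, G}⁺: B→DEF adds D, E, F; BDG→C adds C → {B, C, D, E, F, G}. Minimal: {G}⁺ = {G}; {B}⁺ = {B, D, E, F} — none reach the full schema.
{C, G}⁺: C→DF adds D, F; CFG→DE adds E; CD→BE adds B → {B, C, D, E, F, G}. Minimal: {G}⁺ = {G}; {C}⁺ = {B, C, D, E, F} — none reach the full schema.

{B, G}, {C, G}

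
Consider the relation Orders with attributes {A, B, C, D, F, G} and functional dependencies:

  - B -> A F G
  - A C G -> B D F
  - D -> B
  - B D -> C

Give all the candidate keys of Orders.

{D}, {B, C}, {A, C, G}

{D}⁺: D→B adds B; BD→C adds C; B→AFG adds A, F, G → {A, B, C, D, F, G}.
{B, C}⁺: B→AFG adds A, F, G; ACG→BDF adds D → {A, B, C, D, F, G}. Minimal: {C}⁺ = {C}; {B}⁺ = {A, B, F, G} — none reach the full schema.
{A, C, G}⁺: ACG→BDF adds B, D, F → {A, B, C, D, F, G}. Minimal: {C, G}⁺ = {C, G}; {A, G}⁺ = {A, G}; {A, C}⁺ = {A, C} — none reach the full schema.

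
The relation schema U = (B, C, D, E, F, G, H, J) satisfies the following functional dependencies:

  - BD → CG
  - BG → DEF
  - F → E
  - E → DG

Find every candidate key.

(B, D, H, J), (B, E, H, J), (B, F, H, J), (B, G, H, J)

Attributes B, H, J never appear on any right-hand side, so every candidate key must contain {B, H, J}.
{B, H, J}⁺ = {B, H, J}, which is not all of the schema, so we must add further attributes.
{B, D, H, J}⁺: BD→CG adds C, G; BG→DEF adds E, F → {B, C, D, E, F, G, H, J}. Minimal: {D, H, J}⁺ = {D, H, J}; {B, H, J}⁺ = {B, H, J}; {B, D, J}⁺ = {B, C, D, E, F, G, J}; … — none reach the full schema.
{B, E, H, J}⁺: E→DG adds D, G; BD→CG adds C; BG→DEF adds F → {B, C, D, E, F, G, H, J}. Minimal: {E, H, J}⁺ = {D, E, G, H, J}; {B, H, J}⁺ = {B, H, J}; {B, E, J}⁺ = {B, C, D, E, F, G, J}; … — none reach the full schema.
{B, F, H, J}⁺: F→E adds E; E→DG adds D, G; BD→CG adds C → {B, C, D, E, F, G, H, J}. Minimal: {F, H, J}⁺ = {D, E, F, G, H, J}; {B, H, J}⁺ = {B, H, J}; {B, F, J}⁺ = {B, C, D, E, F, G, J}; … — none reach the full schema.
{B, G, H, J}⁺: BG→DEF adds D, E, F; BD→CG adds C → {B, C, D, E, F, G, H, J}. Minimal: {G, H, J}⁺ = {G, H, J}; {B, H, J}⁺ = {B, H, J}; {B, G, J}⁺ = {B, C, D, E, F, G, J}; … — none reach the full schema.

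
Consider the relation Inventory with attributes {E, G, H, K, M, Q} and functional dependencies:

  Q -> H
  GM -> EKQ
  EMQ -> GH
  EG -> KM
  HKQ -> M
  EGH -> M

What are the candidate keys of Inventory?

{E, G}, {G, M}, {E, K, Q}, {E, M, Q}, {G, K, Q}

{E, G}⁺: EG→KM adds K, M; GM→EKQ adds Q; EMQ→GH adds H → {E, G, H, K, M, Q}. Minimal: {G}⁺ = {G}; {E}⁺ = {E} — none reach the full schema.
{G, M}⁺: GM→EKQ adds E, K, Q; EMQ→GH adds H → {E, G, H, K, M, Q}. Minimal: {M}⁺ = {M}; {G}⁺ = {G} — none reach the full schema.
{E, K, Q}⁺: Q→H adds H; HKQ→M adds M; EMQ→GH adds G → {E, G, H, K, M, Q}. Minimal: {K, Q}⁺ = {H, K, M, Q}; {E, Q}⁺ = {E, H, Q}; {E, K}⁺ = {E, K} — none reach the full schema.
{E, M, Q}⁺: Q→H adds H; EMQ→GH adds G; EG→KM adds K → {E, G, H, K, M, Q}. Minimal: {M, Q}⁺ = {H, M, Q}; {E, Q}⁺ = {E, H, Q}; {E, M}⁺ = {E, M} — none reach the full schema.
{G, K, Q}⁺: Q→H adds H; HKQ→M adds M; GM→EKQ adds E → {E, G, H, K, M, Q}. Minimal: {K, Q}⁺ = {H, K, M, Q}; {G, Q}⁺ = {G, H, Q}; {G, K}⁺ = {G, K} — none reach the full schema.
Any other superkey contains one of these as a subset, so there are no further candidate keys.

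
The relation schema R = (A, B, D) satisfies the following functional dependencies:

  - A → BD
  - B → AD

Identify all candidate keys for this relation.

{A}⁺: A→BD adds B, D → {A, B, D}.
{B}⁺: B→AD adds A, D → {A, B, D}.

(A), (B)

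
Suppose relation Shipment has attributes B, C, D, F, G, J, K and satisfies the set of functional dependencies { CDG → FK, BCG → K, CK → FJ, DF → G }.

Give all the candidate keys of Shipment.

Attributes B, C, D never appear on any right-hand side, so every candidate key must contain {B, C, D}.
{B, C, D}⁺ = {B, C, D}, which is not all of the schema, so we must add further attributes.
{B, C, D, F}⁺: DF→G adds G; CDG→FK adds K; CK→FJ adds J → {B, C, D, F, G, J, K}. Minimal: {C, D, F}⁺ = {C, D, F, G, J, K}; {B, D, F}⁺ = {B, D, F, G}; {B, C, F}⁺ = {B, C, F}; … — none reach the full schema.
{B, C, D, G}⁺: CDG→FK adds F, K; CK→FJ adds J → {B, C, D, F, G, J, K}. Minimal: {C, D, G}⁺ = {C, D, F, G, J, K}; {B, D, G}⁺ = {B, D, G}; {B, C, G}⁺ = {B, C, F, G, J, K}; … — none reach the full schema.
{B, C, D, K}⁺: CK→FJ adds F, J; DF→G adds G → {B, C, D, F, G, J, K}. Minimal: {C, D, K}⁺ = {C, D, F, G, J, K}; {B, D, K}⁺ = {B, D, K}; {B, C, K}⁺ = {B, C, F, J, K}; … — none reach the full schema.

{B, C, D, F}, {B, C, D, G}, {B, C, D, K}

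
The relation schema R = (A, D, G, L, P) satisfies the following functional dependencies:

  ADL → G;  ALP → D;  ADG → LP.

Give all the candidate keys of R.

{A, D, G}, {A, D, L}, {A, L, P}

Attribute A never appears on the right-hand side of any dependency, so A must belong to every candidate key.
{A}⁺ = {A}, which is not all of the schema, so we must add further attributes.
{A, D, G}⁺: ADG→LP adds L, P → {A, D, G, L, P}. Minimal: {D, G}⁺ = {D, G}; {A, G}⁺ = {A, G}; {A, D}⁺ = {A, D} — none reach the full schema.
{A, D, L}⁺: ADL→G adds G; ADG→LP adds P → {A, D, G, L, P}. Minimal: {D, L}⁺ = {D, L}; {A, L}⁺ = {A, L}; {A, D}⁺ = {A, D} — none reach the full schema.
{A, L, P}⁺: ALP→D adds D; ADL→G adds G → {A, D, G, L, P}. Minimal: {L, P}⁺ = {L, P}; {A, P}⁺ = {A, P}; {A, L}⁺ = {A, L} — none reach the full schema.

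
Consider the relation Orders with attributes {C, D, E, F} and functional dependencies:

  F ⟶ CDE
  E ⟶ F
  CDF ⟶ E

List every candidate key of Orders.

{E}⁺: E→F adds F; F→CDE adds C, D → {C, D, E, F}.
{F}⁺: F→CDE adds C, D, E → {C, D, E, F}.
Any other superkey contains one of these as a subset, so there are no further candidate keys.

{E}, {F}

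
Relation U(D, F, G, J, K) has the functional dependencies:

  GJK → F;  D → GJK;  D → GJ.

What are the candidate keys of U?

{D}

Attribute D never appears on the right-hand side of any dependency, so D must belong to every candidate key.
{D}⁺ = {D, F, G, J, K}, which is all of the schema, so {D} is the only candidate key.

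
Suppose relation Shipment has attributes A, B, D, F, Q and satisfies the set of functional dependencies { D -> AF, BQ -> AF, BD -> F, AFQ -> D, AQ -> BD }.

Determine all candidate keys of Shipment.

{A, Q}, {B, Q}, {D, Q}

Attribute Q never appears on the right-hand side of any dependency, so Q must belong to every candidate key.
{Q}⁺ = {Q}, which is not all of the schema, so we must add further attributes.
{A, Q}⁺: AQ→BD adds B, D; D→AF adds F → {A, B, D, F, Q}.
{B, Q}⁺: BQ→AF adds A, F; AFQ→D adds D → {A, B, D, F, Q}.
{D, Q}⁺: D→AF adds A, F; AQ→BD adds B → {A, B, D, F, Q}.
Any other superkey contains one of these as a subset, so there are no further candidate keys.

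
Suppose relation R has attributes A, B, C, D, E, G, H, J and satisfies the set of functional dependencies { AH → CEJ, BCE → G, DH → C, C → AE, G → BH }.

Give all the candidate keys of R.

Attribute D never appears on the right-hand side of any dependency, so D must belong to every candidate key.
{D}⁺ = {D}, which is not all of the schema, so we must add further attributes.
{D, G}⁺: G→BH adds B, H; DH→C adds C; C→AE adds A, E; AH→CEJ adds J → {A, B, C, D, E, G, H, J}. Minimal: {G}⁺ = {B, G, H}; {D}⁺ = {D} — none reach the full schema.
{B, C, D}⁺: C→AE adds A, E; BCE→G adds G; G→BH adds H; AH→CEJ adds J → {A, B, C, D, E, G, H, J}. Minimal: {C, D}⁺ = {A, C, D, E}; {B, D}⁺ = {B, D}; {B, C}⁺ = {A, B, C, E, G, H, J} — none reach the full schema.
{B, D, H}⁺: DH→C adds C; C→AE adds A, E; AH→CEJ adds J; BCE→G adds G → {A, B, C, D, E, G, H, J}. Minimal: {D, H}⁺ = {A, C, D, E, H, J}; {B, H}⁺ = {B, H}; {B, D}⁺ = {B, D} — none reach the full schema.

(D, G), (B, C, D), (B, D, H)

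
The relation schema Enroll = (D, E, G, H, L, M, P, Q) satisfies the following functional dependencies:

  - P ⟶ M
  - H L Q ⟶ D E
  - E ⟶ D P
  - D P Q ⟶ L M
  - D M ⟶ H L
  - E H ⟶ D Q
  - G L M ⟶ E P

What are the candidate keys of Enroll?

{E, G}⁺: E→DP adds D, P; P→M adds M; DM→HL adds H, L; EH→DQ adds Q → {D, E, G, H, L, M, P, Q}.
{D, G, M}⁺: DM→HL adds H, L; GLM→EP adds E, P; EH→DQ adds Q → {D, E, G, H, L, M, P, Q}.
{D, G, P}⁺: P→M adds M; DM→HL adds H, L; GLM→EP adds E; EH→DQ adds Q → {D, E, G, H, L, M, P, Q}.
{G, L, M}⁺: GLM→EP adds E, P; E→DP adds D; DM→HL adds H; EH→DQ adds Q → {D, E, G, H, L, M, P, Q}.
{G, L, P}⁺: P→M adds M; GLM→EP adds E; E→DP adds D; DM→HL adds H; EH→DQ adds Q → {D, E, G, H, L, M, P, Q}.
{G, H, L, Q}⁺: HLQ→DE adds D, E; E→DP adds P; DPQ→LM adds M → {D, E, G, H, L, M, P, Q}.

EG, DGM, DGP, GLM, GLP, GHLQ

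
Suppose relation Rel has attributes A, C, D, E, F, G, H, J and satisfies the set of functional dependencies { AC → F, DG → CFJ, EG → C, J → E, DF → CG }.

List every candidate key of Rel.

Attributes A, D, H never appear on any right-hand side, so every candidate key must contain {A, D, H}.
{A, D, H}⁺ = {A, D, H}, which is not all of the schema, so we must add further attributes.
{A, C, D, H}⁺: AC→F adds F; DF→CG adds G; DG→CFJ adds J; J→E adds E → {A, C, D, E, F, G, H, J}. Minimal: {C, D, H}⁺ = {C, D, H}; {A, D, H}⁺ = {A, D, H}; {A, C, H}⁺ = {A, C, F, H}; … — none reach the full schema.
{A, D, F, H}⁺: DF→CG adds C, G; DG→CFJ adds J; J→E adds E → {A, C, D, E, F, G, H, J}. Minimal: {D, F, H}⁺ = {C, D, E, F, G, H, J}; {A, F, H}⁺ = {A, F, H}; {A, D, H}⁺ = {A, D, H}; … — none reach the full schema.
{A, D, G, H}⁺: DG→CFJ adds C, F, J; J→E adds E → {A, C, D, E, F, G, H, J}. Minimal: {D, G, H}⁺ = {C, D, E, F, G, H, J}; {A, G, H}⁺ = {A, G, H}; {A, D, H}⁺ = {A, D, H}; … — none reach the full schema.

(A, C, D, H); (A, D, F, H); (A, D, G, H)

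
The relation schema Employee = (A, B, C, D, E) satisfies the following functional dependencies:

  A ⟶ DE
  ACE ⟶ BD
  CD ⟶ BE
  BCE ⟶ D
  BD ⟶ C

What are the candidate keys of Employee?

AB, AC

Attribute A never appears on the right-hand side of any dependency, so A must belong to every candidate key.
{A}⁺ = {A, D, E}, which is not all of the schema, so we must add further attributes.
{A, B}⁺: A→DE adds D, E; BD→C adds C → {A, B, C, D, E}.
{A, C}⁺: A→DE adds D, E; ACE→BD adds B → {A, B, C, D, E}.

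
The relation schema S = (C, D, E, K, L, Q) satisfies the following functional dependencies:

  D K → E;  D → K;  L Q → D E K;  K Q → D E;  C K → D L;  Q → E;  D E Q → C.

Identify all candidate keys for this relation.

{D, Q}⁺: D→K adds K; KQ→DE adds E; DEQ→C adds C; CK→DL adds L → {C, D, E, K, L, Q}. Minimal: {Q}⁺ = {E, Q}; {D}⁺ = {D, E, K} — none reach the full schema.
{K, Q}⁺: KQ→DE adds D, E; DEQ→C adds C; CK→DL adds L → {C, D, E, K, L, Q}. Minimal: {Q}⁺ = {E, Q}; {K}⁺ = {K} — none reach the full schema.
{L, Q}⁺: LQ→DEK adds D, E, K; DEQ→C adds C → {C, D, E, K, L, Q}. Minimal: {Q}⁺ = {E, Q}; {L}⁺ = {L} — none reach the full schema.

{D, Q}, {K, Q}, {L, Q}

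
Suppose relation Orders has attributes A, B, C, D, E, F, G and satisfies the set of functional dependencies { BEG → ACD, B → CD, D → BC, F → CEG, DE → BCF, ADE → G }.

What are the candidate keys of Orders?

{B, E}⁺: B→CD adds C, D; DE→BCF adds F; F→CEG adds G; BEG→ACD adds A → {A, B, C, D, E, F, G}.
{B, F}⁺: B→CD adds C, D; F→CEG adds E, G; BEG→ACD adds A → {A, B, C, D, E, F, G}.
{D, E}⁺: D→BC adds B, C; DE→BCF adds F; F→CEG adds G; BEG→ACD adds A → {A, B, C, D, E, F, G}.
{D, F}⁺: D→BC adds B, C; F→CEG adds E, G; BEG→ACD adds A → {A, B, C, D, E, F, G}.
Any other superkey contains one of these as a subset, so there are no further candidate keys.

BE, BF, DE, DF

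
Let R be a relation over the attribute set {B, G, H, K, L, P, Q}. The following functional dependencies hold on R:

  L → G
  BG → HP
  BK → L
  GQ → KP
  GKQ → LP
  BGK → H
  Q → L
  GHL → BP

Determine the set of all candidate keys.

{B, Q}⁺: Q→L adds L; L→G adds G; BG→HP adds H, P; GQ→KP adds K → {B, G, H, K, L, P, Q}. Minimal: {Q}⁺ = {G, K, L, P, Q}; {B}⁺ = {B} — none reach the full schema.
{H, Q}⁺: Q→L adds L; L→G adds G; GQ→KP adds K, P; GHL→BP adds B → {B, G, H, K, L, P, Q}. Minimal: {Q}⁺ = {G, K, L, P, Q}; {H}⁺ = {H} — none reach the full schema.

{B, Q}, {H, Q}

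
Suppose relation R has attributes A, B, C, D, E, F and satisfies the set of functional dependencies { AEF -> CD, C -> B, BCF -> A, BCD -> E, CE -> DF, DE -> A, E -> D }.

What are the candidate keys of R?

{C, D}⁺: C→B adds B; BCD→E adds E; CE→DF adds F; DE→A adds A → {A, B, C, D, E, F}. Minimal: {D}⁺ = {D}; {C}⁺ = {B, C} — none reach the full schema.
{C, E}⁺: C→B adds B; CE→DF adds D, F; DE→A adds A → {A, B, C, D, E, F}. Minimal: {E}⁺ = {A, D, E}; {C}⁺ = {B, C} — none reach the full schema.
{E, F}⁺: E→D adds D; DE→A adds A; AEF→CD adds C; C→B adds B → {A, B, C, D, E, F}. Minimal: {F}⁺ = {F}; {E}⁺ = {A, D, E} — none reach the full schema.

(C, D); (C, E); (E, F)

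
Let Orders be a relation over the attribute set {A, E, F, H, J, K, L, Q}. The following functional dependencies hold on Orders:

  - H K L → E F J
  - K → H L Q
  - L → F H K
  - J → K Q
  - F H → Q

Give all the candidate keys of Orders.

(A, J), (A, K), (A, L)

Attribute A never appears on the right-hand side of any dependency, so A must belong to every candidate key.
{A}⁺ = {A}, which is not all of the schema, so we must add further attributes.
{A, J}⁺: J→KQ adds K, Q; K→HLQ adds H, L; L→FHK adds F; HKL→EFJ adds E → {A, E, F, H, J, K, L, Q}. Minimal: {J}⁺ = {E, F, H, J, K, L, Q}; {A}⁺ = {A} — none reach the full schema.
{A, K}⁺: K→HLQ adds H, L, Q; L→FHK adds F; HKL→EFJ adds E, J → {A, E, F, H, J, K, L, Q}. Minimal: {K}⁺ = {E, F, H, J, K, L, Q}; {A}⁺ = {A} — none reach the full schema.
{A, L}⁺: L→FHK adds F, H, K; FH→Q adds Q; HKL→EFJ adds E, J → {A, E, F, H, J, K, L, Q}. Minimal: {L}⁺ = {E, F, H, J, K, L, Q}; {A}⁺ = {A} — none reach the full schema.
Any other superkey contains one of these as a subset, so there are no further candidate keys.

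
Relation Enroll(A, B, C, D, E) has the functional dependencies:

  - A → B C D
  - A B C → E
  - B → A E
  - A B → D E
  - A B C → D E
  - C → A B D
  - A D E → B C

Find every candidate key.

A, B, C

{A}⁺: A→BCD adds B, C, D; ABC→E adds E → {A, B, C, D, E}.
{B}⁺: B→AE adds A, E; AB→DE adds D; ADE→BC adds C → {A, B, C, D, E}.
{C}⁺: C→ABD adds A, B, D; ABC→E adds E → {A, B, C, D, E}.
Any other superkey contains one of these as a subset, so there are no further candidate keys.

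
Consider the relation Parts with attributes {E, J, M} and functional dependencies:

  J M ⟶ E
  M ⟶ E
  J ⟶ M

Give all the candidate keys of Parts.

Attribute J never appears on the right-hand side of any dependency, so J must belong to every candidate key.
{J}⁺ = {E, J, M}, which is all of the schema, so {J} is the only candidate key.

J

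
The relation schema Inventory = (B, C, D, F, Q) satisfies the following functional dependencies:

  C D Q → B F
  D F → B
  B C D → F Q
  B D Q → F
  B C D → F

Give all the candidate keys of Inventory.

Attributes C, D never appear on any right-hand side, so every candidate key must contain {C, D}.
{C, D}⁺ = {C, D}, which is not all of the schema, so we must add further attributes.
{B, C, D}⁺: BCD→FQ adds F, Q → {B, C, D, F, Q}. Minimal: {C, D}⁺ = {C, D}; {B, D}⁺ = {B, D}; {B, C}⁺ = {B, C} — none reach the full schema.
{C, D, F}⁺: DF→B adds B; BCD→FQ adds Q → {B, C, D, F, Q}. Minimal: {D, F}⁺ = {B, D, F}; {C, F}⁺ = {C, F}; {C, D}⁺ = {C, D} — none reach the full schema.
{C, D, Q}⁺: CDQ→BF adds B, F → {B, C, D, F, Q}. Minimal: {D, Q}⁺ = {D, Q}; {C, Q}⁺ = {C, Q}; {C, D}⁺ = {C, D} — none reach the full schema.

BCD; CDF; CDQ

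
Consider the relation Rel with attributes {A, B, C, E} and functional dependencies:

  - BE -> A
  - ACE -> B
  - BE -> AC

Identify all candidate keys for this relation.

Attribute E never appears on the right-hand side of any dependency, so E must belong to every candidate key.
{E}⁺ = {E}, which is not all of the schema, so we must add further attributes.
{B, E}⁺: BE→A adds A; BE→AC adds C → {A, B, C, E}. Minimal: {E}⁺ = {E}; {B}⁺ = {B} — none reach the full schema.
{A, C, E}⁺: ACE→B adds B → {A, B, C, E}. Minimal: {C, E}⁺ = {C, E}; {A, E}⁺ = {A, E}; {A, C}⁺ = {A, C} — none reach the full schema.
Any other superkey contains one of these as a subset, so there are no further candidate keys.

BE, ACE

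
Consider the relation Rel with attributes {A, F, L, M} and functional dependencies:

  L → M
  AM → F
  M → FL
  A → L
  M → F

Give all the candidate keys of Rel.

Attribute A never appears on the right-hand side of any dependency, so A must belong to every candidate key.
{A}⁺ = {A, F, L, M}, which is all of the schema, so {A} is the only candidate key.

{A}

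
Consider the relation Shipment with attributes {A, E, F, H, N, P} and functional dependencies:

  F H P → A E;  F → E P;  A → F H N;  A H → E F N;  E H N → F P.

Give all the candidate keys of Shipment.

{A}, {F, H}, {E, H, N}

{A}⁺: A→FHN adds F, H, N; AH→EFN adds E; EHN→FP adds P → {A, E, F, H, N, P}.
{F, H}⁺: F→EP adds E, P; FHP→AE adds A; A→FHN adds N → {A, E, F, H, N, P}. Minimal: {H}⁺ = {H}; {F}⁺ = {E, F, P} — none reach the full schema.
{E, H, N}⁺: EHN→FP adds F, P; FHP→AE adds A → {A, E, F, H, N, P}. Minimal: {H, N}⁺ = {H, N}; {E, N}⁺ = {E, N}; {E, H}⁺ = {E, H} — none reach the full schema.
Any other superkey contains one of these as a subset, so there are no further candidate keys.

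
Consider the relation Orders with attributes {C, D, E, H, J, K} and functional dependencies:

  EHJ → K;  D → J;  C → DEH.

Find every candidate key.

(C)

Attribute C never appears on the right-hand side of any dependency, so C must belong to every candidate key.
{C}⁺ = {C, D, E, H, J, K}, which is all of the schema, so {C} is the only candidate key.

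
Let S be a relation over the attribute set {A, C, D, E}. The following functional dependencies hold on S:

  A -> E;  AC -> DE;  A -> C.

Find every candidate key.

{A}⁺: A→E adds E; A→C adds C; AC→DE adds D → {A, C, D, E}.
No other minimal superkey exists.

(A)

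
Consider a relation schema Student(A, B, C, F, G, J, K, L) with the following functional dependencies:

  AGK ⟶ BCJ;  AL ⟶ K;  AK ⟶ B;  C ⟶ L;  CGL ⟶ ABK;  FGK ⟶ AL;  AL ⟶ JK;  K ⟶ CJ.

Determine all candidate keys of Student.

{C, F, G}, {F, G, K}, {A, F, G, L}

Attributes F, G never appear on any right-hand side, so every candidate key must contain {F, G}.
{F, G}⁺ = {F, G}, which is not all of the schema, so we must add further attributes.
{C, F, G}⁺: C→L adds L; CGL→ABK adds A, B, K; AL→JK adds J → {A, B, C, F, G, J, K, L}.
{F, G, K}⁺: FGK→AL adds A, L; AL→JK adds J; K→CJ adds C; AGK→BCJ adds B → {A, B, C, F, G, J, K, L}.
{A, F, G, L}⁺: AL→K adds K; AK→B adds B; AL→JK adds J; K→CJ adds C → {A, B, C, F, G, J, K, L}.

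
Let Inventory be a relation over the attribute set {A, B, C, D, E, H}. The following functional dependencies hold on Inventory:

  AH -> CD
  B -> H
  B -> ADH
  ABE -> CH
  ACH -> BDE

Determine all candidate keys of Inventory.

B, AH

{B}⁺: B→H adds H; B→ADH adds A, D; AH→CD adds C; ACH→BDE adds E → {A, B, C, D, E, H}.
{A, H}⁺: AH→CD adds C, D; ACH→BDE adds B, E → {A, B, C, D, E, H}. Minimal: {H}⁺ = {H}; {A}⁺ = {A} — none reach the full schema.
Any other superkey contains one of these as a subset, so there are no further candidate keys.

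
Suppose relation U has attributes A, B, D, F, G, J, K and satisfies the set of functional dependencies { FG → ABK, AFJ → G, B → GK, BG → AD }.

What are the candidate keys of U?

AFJ; BFJ; FGJ

Attributes F, J never appear on any right-hand side, so every candidate key must contain {F, J}.
{F, J}⁺ = {F, J}, which is not all of the schema, so we must add further attributes.
{A, F, J}⁺: AFJ→G adds G; FG→ABK adds B, K; BG→AD adds D → {A, B, D, F, G, J, K}. Minimal: {F, J}⁺ = {F, J}; {A, J}⁺ = {A, J}; {A, F}⁺ = {A, F} — none reach the full schema.
{B, F, J}⁺: B→GK adds G, K; BG→AD adds A, D → {A, B, D, F, G, J, K}. Minimal: {F, J}⁺ = {F, J}; {B, J}⁺ = {A, B, D, G, J, K}; {B, F}⁺ = {A, B, D, F, G, K} — none reach the full schema.
{F, G, J}⁺: FG→ABK adds A, B, K; BG→AD adds D → {A, B, D, F, G, J, K}. Minimal: {G, J}⁺ = {G, J}; {F, J}⁺ = {F, J}; {F, G}⁺ = {A, B, D, F, G, K} — none reach the full schema.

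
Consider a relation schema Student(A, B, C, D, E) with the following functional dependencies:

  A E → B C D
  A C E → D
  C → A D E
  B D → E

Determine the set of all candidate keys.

{C}, {A, E}, {A, B, D}

{C}⁺: C→ADE adds A, D, E; AE→BCD adds B → {A, B, C, D, E}.
{A, E}⁺: AE→BCD adds B, C, D → {A, B, C, D, E}.
{A, B, D}⁺: BD→E adds E; AE→BCD adds C → {A, B, C, D, E}.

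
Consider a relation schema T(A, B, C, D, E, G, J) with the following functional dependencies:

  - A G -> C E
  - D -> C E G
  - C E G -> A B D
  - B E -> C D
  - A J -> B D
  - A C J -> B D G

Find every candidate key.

{A, J}, {D, J}, {B, E, J}, {C, E, G, J}

{A, J}⁺: AJ→BD adds B, D; D→CEG adds C, E, G → {A, B, C, D, E, G, J}. Minimal: {J}⁺ = {J}; {A}⁺ = {A} — none reach the full schema.
{D, J}⁺: D→CEG adds C, E, G; CEG→ABD adds A, B → {A, B, C, D, E, G, J}. Minimal: {J}⁺ = {J}; {D}⁺ = {A, B, C, D, E, G} — none reach the full schema.
{B, E, J}⁺: BE→CD adds C, D; D→CEG adds G; CEG→ABD adds A → {A, B, C, D, E, G, J}. Minimal: {E, J}⁺ = {E, J}; {B, J}⁺ = {B, J}; {B, E}⁺ = {A, B, C, D, E, G} — none reach the full schema.
{C, E, G, J}⁺: CEG→ABD adds A, B, D → {A, B, C, D, E, G, J}. Minimal: {E, G, J}⁺ = {E, G, J}; {C, G, J}⁺ = {C, G, J}; {C, E, J}⁺ = {C, E, J}; … — none reach the full schema.
Any other superkey contains one of these as a subset, so there are no further candidate keys.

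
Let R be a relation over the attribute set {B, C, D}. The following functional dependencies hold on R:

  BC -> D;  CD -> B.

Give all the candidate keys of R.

Attribute C never appears on the right-hand side of any dependency, so C must belong to every candidate key.
{C}⁺ = {C}, which is not all of the schema, so we must add further attributes.
{B, C}⁺: BC→D adds D → {B, C, D}. Minimal: {C}⁺ = {C}; {B}⁺ = {B} — none reach the full schema.
{C, D}⁺: CD→B adds B → {B, C, D}. Minimal: {D}⁺ = {D}; {C}⁺ = {C} — none reach the full schema.
Any other superkey contains one of these as a subset, so there are no further candidate keys.

{B, C}; {C, D}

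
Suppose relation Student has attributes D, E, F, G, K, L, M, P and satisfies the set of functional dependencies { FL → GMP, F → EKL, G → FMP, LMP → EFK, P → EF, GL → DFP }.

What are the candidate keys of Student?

{F}, {G}, {P}

{F}⁺: F→EKL adds E, K, L; FL→GMP adds G, M, P; GL→DFP adds D → {D, E, F, G, K, L, M, P}.
{G}⁺: G→FMP adds F, M, P; P→EF adds E; F→EKL adds K, L; GL→DFP adds D → {D, E, F, G, K, L, M, P}.
{P}⁺: P→EF adds E, F; F→EKL adds K, L; FL→GMP adds G, M; GL→DFP adds D → {D, E, F, G, K, L, M, P}.
Any other superkey contains one of these as a subset, so there are no further candidate keys.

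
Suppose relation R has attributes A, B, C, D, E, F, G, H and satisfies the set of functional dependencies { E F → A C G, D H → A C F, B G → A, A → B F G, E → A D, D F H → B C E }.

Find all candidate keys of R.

{D, H}, {E, H}

{D, H}⁺: DH→ACF adds A, C, F; A→BFG adds B, G; DFH→BCE adds E → {A, B, C, D, E, F, G, H}.
{E, H}⁺: E→AD adds A, D; DH→ACF adds C, F; A→BFG adds B, G → {A, B, C, D, E, F, G, H}.
Any other superkey contains one of these as a subset, so there are no further candidate keys.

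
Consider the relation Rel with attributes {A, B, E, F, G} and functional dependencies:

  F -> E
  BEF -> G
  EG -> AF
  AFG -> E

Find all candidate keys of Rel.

Attribute B never appears on the right-hand side of any dependency, so B must belong to every candidate key.
{B}⁺ = {B}, which is not all of the schema, so we must add further attributes.
{B, F}⁺: F→E adds E; BEF→G adds G; EG→AF adds A → {A, B, E, F, G}.
{B, E, G}⁺: EG→AF adds A, F → {A, B, E, F, G}.
Any other superkey contains one of these as a subset, so there are no further candidate keys.

(B, F), (B, E, G)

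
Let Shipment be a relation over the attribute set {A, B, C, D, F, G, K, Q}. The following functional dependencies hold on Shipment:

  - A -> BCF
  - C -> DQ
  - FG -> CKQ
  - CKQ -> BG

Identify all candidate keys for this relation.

(A, G); (A, K)

Attribute A never appears on the right-hand side of any dependency, so A must belong to every candidate key.
{A}⁺ = {A, B, C, D, F, Q}, which is not all of the schema, so we must add further attributes.
{A, G}⁺: A→BCF adds B, C, F; C→DQ adds D, Q; FG→CKQ adds K → {A, B, C, D, F, G, K, Q}. Minimal: {G}⁺ = {G}; {A}⁺ = {A, B, C, D, F, Q} — none reach the full schema.
{A, K}⁺: A→BCF adds B, C, F; C→DQ adds D, Q; CKQ→BG adds G → {A, B, C, D, F, G, K, Q}. Minimal: {K}⁺ = {K}; {A}⁺ = {A, B, C, D, F, Q} — none reach the full schema.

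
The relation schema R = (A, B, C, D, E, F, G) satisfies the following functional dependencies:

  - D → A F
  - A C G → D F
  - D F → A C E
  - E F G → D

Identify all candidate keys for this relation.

{B, D, G}, {A, B, C, G}, {B, E, F, G}

{B, D, G}⁺: D→AF adds A, F; DF→ACE adds C, E → {A, B, C, D, E, F, G}. Minimal: {D, G}⁺ = {A, C, D, E, F, G}; {B, G}⁺ = {B, G}; {B, D}⁺ = {A, B, C, D, E, F} — none reach the full schema.
{A, B, C, G}⁺: ACG→DF adds D, F; DF→ACE adds E → {A, B, C, D, E, F, G}. Minimal: {B, C, G}⁺ = {B, C, G}; {A, C, G}⁺ = {A, C, D, E, F, G}; {A, B, G}⁺ = {A, B, G}; … — none reach the full schema.
{B, E, F, G}⁺: EFG→D adds D; D→AF adds A; DF→ACE adds C → {A, B, C, D, E, F, G}. Minimal: {E, F, G}⁺ = {A, C, D, E, F, G}; {B, F, G}⁺ = {B, F, G}; {B, E, G}⁺ = {B, E, G}; … — none reach the full schema.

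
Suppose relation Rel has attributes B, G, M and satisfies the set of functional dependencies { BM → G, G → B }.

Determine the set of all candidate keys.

BM, GM

Attribute M never appears on the right-hand side of any dependency, so M must belong to every candidate key.
{M}⁺ = {M}, which is not all of the schema, so we must add further attributes.
{B, M}⁺: BM→G adds G → {B, G, M}. Minimal: {M}⁺ = {M}; {B}⁺ = {B} — none reach the full schema.
{G, M}⁺: G→B adds B → {B, G, M}. Minimal: {M}⁺ = {M}; {G}⁺ = {B, G} — none reach the full schema.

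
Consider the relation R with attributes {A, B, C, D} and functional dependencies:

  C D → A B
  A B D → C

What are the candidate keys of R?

(C, D), (A, B, D)

Attribute D never appears on the right-hand side of any dependency, so D must belong to every candidate key.
{D}⁺ = {D}, which is not all of the schema, so we must add further attributes.
{C, D}⁺: CD→AB adds A, B → {A, B, C, D}.
{A, B, D}⁺: ABD→C adds C → {A, B, C, D}.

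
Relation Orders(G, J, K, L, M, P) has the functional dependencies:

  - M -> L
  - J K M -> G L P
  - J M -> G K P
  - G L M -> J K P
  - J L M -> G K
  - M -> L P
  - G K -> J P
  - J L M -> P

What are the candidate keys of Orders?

{G, M}, {J, M}

Attribute M never appears on the right-hand side of any dependency, so M must belong to every candidate key.
{M}⁺ = {L, M, P}, which is not all of the schema, so we must add further attributes.
{G, M}⁺: M→L adds L; GLM→JKP adds J, K, P → {G, J, K, L, M, P}. Minimal: {M}⁺ = {L, M, P}; {G}⁺ = {G} — none reach the full schema.
{J, M}⁺: M→L adds L; JM→GKP adds G, K, P → {G, J, K, L, M, P}. Minimal: {M}⁺ = {L, M, P}; {J}⁺ = {J} — none reach the full schema.
Any other superkey contains one of these as a subset, so there are no further candidate keys.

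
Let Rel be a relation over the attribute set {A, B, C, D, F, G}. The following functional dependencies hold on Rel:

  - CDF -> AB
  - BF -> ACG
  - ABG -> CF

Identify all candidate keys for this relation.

Attribute D never appears on the right-hand side of any dependency, so D must belong to every candidate key.
{D}⁺ = {D}, which is not all of the schema, so we must add further attributes.
{B, D, F}⁺: BF→ACG adds A, C, G → {A, B, C, D, F, G}. Minimal: {D, F}⁺ = {D, F}; {B, F}⁺ = {A, B, C, F, G}; {B, D}⁺ = {B, D} — none reach the full schema.
{C, D, F}⁺: CDF→AB adds A, B; BF→ACG adds G → {A, B, C, D, F, G}. Minimal: {D, F}⁺ = {D, F}; {C, F}⁺ = {C, F}; {C, D}⁺ = {C, D} — none reach the full schema.
{A, B, D, G}⁺: ABG→CF adds C, F → {A, B, C, D, F, G}. Minimal: {B, D, G}⁺ = {B, D, G}; {A, D, G}⁺ = {A, D, G}; {A, B, G}⁺ = {A, B, C, F, G}; … — none reach the full schema.

{B, D, F}, {C, D, F}, {A, B, D, G}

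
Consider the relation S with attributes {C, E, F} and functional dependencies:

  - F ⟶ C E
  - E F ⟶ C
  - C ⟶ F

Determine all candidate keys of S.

(C), (F)

{C}⁺: C→F adds F; F→CE adds E → {C, E, F}.
{F}⁺: F→CE adds C, E → {C, E, F}.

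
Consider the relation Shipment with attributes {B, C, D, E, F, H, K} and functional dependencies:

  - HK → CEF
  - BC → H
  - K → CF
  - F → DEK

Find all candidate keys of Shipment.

{B, F}⁺: F→DEK adds D, E, K; K→CF adds C; BC→H adds H → {B, C, D, E, F, H, K}. Minimal: {F}⁺ = {C, D, E, F, K}; {B}⁺ = {B} — none reach the full schema.
{B, K}⁺: K→CF adds C, F; F→DEK adds D, E; BC→H adds H → {B, C, D, E, F, H, K}. Minimal: {K}⁺ = {C, D, E, F, K}; {B}⁺ = {B} — none reach the full schema.

BF, BK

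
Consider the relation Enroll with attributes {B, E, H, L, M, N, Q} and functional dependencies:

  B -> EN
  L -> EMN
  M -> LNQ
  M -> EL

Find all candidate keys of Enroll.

Attributes B, H never appear on any right-hand side, so every candidate key must contain {B, H}.
{B, H}⁺ = {B, E, H, N}, which is not all of the schema, so we must add further attributes.
{B, H, L}⁺: B→EN adds E, N; L→EMN adds M; M→LNQ adds Q → {B, E, H, L, M, N, Q}. Minimal: {H, L}⁺ = {E, H, L, M, N, Q}; {B, L}⁺ = {B, E, L, M, N, Q}; {B, H}⁺ = {B, E, H, N} — none reach the full schema.
{B, H, M}⁺: B→EN adds E, N; M→LNQ adds L, Q → {B, E, H, L, M, N, Q}. Minimal: {H, M}⁺ = {E, H, L, M, N, Q}; {B, M}⁺ = {B, E, L, M, N, Q}; {B, H}⁺ = {B, E, H, N} — none reach the full schema.

{B, H, L}, {B, H, M}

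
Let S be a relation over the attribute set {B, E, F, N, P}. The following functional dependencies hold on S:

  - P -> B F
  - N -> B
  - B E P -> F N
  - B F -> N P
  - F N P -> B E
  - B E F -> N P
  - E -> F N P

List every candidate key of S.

{E}, {P}, {B, F}, {F, N}

{E}⁺: E→FNP adds F, N, P; P→BF adds B → {B, E, F, N, P}.
{P}⁺: P→BF adds B, F; BF→NP adds N; FNP→BE adds E → {B, E, F, N, P}.
{B, F}⁺: BF→NP adds N, P; FNP→BE adds E → {B, E, F, N, P}. Minimal: {F}⁺ = {F}; {B}⁺ = {B} — none reach the full schema.
{F, N}⁺: N→B adds B; BF→NP adds P; FNP→BE adds E → {B, E, F, N, P}. Minimal: {N}⁺ = {B, N}; {F}⁺ = {F} — none reach the full schema.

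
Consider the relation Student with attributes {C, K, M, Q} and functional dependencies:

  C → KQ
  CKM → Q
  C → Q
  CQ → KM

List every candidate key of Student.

Attribute C never appears on the right-hand side of any dependency, so C must belong to every candidate key.
{C}⁺ = {C, K, M, Q}, which is all of the schema, so {C} is the only candidate key.

{C}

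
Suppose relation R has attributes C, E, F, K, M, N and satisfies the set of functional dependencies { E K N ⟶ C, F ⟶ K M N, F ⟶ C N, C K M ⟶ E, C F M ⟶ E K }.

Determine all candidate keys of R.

F

Attribute F never appears on the right-hand side of any dependency, so F must belong to every candidate key.
{F}⁺ = {C, E, F, K, M, N}, which is all of the schema, so {F} is the only candidate key.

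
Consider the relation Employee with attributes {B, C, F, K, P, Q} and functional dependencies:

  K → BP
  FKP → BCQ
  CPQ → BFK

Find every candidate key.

{F, K}⁺: K→BP adds B, P; FKP→BCQ adds C, Q → {B, C, F, K, P, Q}.
{C, K, Q}⁺: K→BP adds B, P; CPQ→BFK adds F → {B, C, F, K, P, Q}.
{C, P, Q}⁺: CPQ→BFK adds B, F, K → {B, C, F, K, P, Q}.

{F, K}, {C, K, Q}, {C, P, Q}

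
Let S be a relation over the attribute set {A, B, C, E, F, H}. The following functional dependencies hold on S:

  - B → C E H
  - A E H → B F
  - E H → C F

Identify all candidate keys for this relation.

AB, AEH

Attribute A never appears on the right-hand side of any dependency, so A must belong to every candidate key.
{A}⁺ = {A}, which is not all of the schema, so we must add further attributes.
{A, B}⁺: B→CEH adds C, E, H; AEH→BF adds F → {A, B, C, E, F, H}.
{A, E, H}⁺: AEH→BF adds B, F; EH→CF adds C → {A, B, C, E, F, H}.
Any other superkey contains one of these as a subset, so there are no further candidate keys.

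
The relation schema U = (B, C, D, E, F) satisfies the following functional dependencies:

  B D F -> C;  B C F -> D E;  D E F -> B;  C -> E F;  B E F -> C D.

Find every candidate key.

(B, C), (C, D), (B, D, F), (B, E, F), (D, E, F)

{B, C}⁺: C→EF adds E, F; BEF→CD adds D → {B, C, D, E, F}.
{C, D}⁺: C→EF adds E, F; DEF→B adds B → {B, C, D, E, F}.
{B, D, F}⁺: BDF→C adds C; BCF→DE adds E → {B, C, D, E, F}.
{B, E, F}⁺: BEF→CD adds C, D → {B, C, D, E, F}.
{D, E, F}⁺: DEF→B adds B; BEF→CD adds C → {B, C, D, E, F}.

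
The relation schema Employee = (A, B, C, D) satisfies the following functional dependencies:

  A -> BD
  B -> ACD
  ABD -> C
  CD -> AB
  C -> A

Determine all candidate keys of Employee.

(A); (B); (C)

{A}⁺: A→BD adds B, D; B→ACD adds C → {A, B, C, D}.
{B}⁺: B→ACD adds A, C, D → {A, B, C, D}.
{C}⁺: C→A adds A; A→BD adds B, D → {A, B, C, D}.
Any other superkey contains one of these as a subset, so there are no further candidate keys.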